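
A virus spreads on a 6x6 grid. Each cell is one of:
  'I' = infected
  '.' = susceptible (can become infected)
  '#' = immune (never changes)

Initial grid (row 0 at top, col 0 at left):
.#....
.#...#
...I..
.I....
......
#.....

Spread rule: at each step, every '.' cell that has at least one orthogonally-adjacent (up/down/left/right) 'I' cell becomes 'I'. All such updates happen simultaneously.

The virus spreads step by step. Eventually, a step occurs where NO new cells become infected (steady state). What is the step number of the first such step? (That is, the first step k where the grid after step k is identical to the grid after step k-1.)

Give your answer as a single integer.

Answer: 6

Derivation:
Step 0 (initial): 2 infected
Step 1: +8 new -> 10 infected
Step 2: +10 new -> 20 infected
Step 3: +7 new -> 27 infected
Step 4: +4 new -> 31 infected
Step 5: +1 new -> 32 infected
Step 6: +0 new -> 32 infected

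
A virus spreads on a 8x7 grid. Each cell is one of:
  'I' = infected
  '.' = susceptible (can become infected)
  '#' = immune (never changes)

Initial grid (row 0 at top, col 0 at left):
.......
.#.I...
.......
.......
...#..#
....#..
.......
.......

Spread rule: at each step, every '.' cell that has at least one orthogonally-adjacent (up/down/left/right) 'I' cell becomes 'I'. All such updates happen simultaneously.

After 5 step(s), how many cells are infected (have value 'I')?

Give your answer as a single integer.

Answer: 32

Derivation:
Step 0 (initial): 1 infected
Step 1: +4 new -> 5 infected
Step 2: +6 new -> 11 infected
Step 3: +7 new -> 18 infected
Step 4: +8 new -> 26 infected
Step 5: +6 new -> 32 infected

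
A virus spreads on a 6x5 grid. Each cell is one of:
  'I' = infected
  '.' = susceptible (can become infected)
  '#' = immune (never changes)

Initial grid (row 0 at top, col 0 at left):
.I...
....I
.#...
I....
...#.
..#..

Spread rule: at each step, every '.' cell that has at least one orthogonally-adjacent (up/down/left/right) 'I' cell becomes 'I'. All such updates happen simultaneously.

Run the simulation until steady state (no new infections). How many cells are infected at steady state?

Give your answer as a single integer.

Answer: 27

Derivation:
Step 0 (initial): 3 infected
Step 1: +9 new -> 12 infected
Step 2: +8 new -> 20 infected
Step 3: +5 new -> 25 infected
Step 4: +1 new -> 26 infected
Step 5: +1 new -> 27 infected
Step 6: +0 new -> 27 infected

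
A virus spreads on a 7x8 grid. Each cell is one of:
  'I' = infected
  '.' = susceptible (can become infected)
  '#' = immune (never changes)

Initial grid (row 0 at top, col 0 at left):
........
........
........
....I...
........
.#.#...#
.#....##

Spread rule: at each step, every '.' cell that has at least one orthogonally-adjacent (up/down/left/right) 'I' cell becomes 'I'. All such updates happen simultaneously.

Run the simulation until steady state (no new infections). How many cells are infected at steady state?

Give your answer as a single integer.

Answer: 50

Derivation:
Step 0 (initial): 1 infected
Step 1: +4 new -> 5 infected
Step 2: +8 new -> 13 infected
Step 3: +11 new -> 24 infected
Step 4: +13 new -> 37 infected
Step 5: +7 new -> 44 infected
Step 6: +4 new -> 48 infected
Step 7: +2 new -> 50 infected
Step 8: +0 new -> 50 infected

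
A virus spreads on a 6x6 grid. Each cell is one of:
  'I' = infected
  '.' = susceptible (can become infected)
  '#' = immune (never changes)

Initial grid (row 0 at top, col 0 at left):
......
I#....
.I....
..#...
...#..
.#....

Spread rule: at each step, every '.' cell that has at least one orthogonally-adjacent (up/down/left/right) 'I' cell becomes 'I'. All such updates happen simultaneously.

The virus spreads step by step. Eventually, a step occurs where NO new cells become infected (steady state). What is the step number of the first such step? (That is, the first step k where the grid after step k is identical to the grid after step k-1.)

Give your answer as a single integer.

Step 0 (initial): 2 infected
Step 1: +4 new -> 6 infected
Step 2: +5 new -> 11 infected
Step 3: +6 new -> 17 infected
Step 4: +6 new -> 23 infected
Step 5: +5 new -> 28 infected
Step 6: +3 new -> 31 infected
Step 7: +1 new -> 32 infected
Step 8: +0 new -> 32 infected

Answer: 8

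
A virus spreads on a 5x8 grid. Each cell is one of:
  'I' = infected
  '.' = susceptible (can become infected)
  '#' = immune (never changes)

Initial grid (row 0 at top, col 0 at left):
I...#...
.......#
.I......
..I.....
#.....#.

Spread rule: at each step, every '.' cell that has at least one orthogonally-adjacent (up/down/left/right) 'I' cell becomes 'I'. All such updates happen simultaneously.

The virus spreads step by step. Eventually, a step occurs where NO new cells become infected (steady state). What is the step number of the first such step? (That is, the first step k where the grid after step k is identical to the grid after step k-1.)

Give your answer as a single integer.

Answer: 9

Derivation:
Step 0 (initial): 3 infected
Step 1: +8 new -> 11 infected
Step 2: +7 new -> 18 infected
Step 3: +5 new -> 23 infected
Step 4: +4 new -> 27 infected
Step 5: +3 new -> 30 infected
Step 6: +4 new -> 34 infected
Step 7: +1 new -> 35 infected
Step 8: +1 new -> 36 infected
Step 9: +0 new -> 36 infected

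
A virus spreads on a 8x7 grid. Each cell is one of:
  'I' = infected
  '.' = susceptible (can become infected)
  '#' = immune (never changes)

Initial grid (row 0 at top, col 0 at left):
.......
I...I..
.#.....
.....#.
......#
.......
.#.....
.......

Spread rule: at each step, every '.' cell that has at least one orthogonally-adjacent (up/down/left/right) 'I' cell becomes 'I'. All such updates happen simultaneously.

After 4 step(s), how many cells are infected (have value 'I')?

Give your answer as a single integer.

Step 0 (initial): 2 infected
Step 1: +7 new -> 9 infected
Step 2: +9 new -> 18 infected
Step 3: +8 new -> 26 infected
Step 4: +7 new -> 33 infected

Answer: 33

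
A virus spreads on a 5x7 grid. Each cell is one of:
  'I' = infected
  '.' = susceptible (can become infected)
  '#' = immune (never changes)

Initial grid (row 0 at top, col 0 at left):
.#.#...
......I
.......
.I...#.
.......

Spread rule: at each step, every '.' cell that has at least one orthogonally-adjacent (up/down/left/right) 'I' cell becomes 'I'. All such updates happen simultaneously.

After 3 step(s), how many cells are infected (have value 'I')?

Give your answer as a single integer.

Answer: 28

Derivation:
Step 0 (initial): 2 infected
Step 1: +7 new -> 9 infected
Step 2: +10 new -> 19 infected
Step 3: +9 new -> 28 infected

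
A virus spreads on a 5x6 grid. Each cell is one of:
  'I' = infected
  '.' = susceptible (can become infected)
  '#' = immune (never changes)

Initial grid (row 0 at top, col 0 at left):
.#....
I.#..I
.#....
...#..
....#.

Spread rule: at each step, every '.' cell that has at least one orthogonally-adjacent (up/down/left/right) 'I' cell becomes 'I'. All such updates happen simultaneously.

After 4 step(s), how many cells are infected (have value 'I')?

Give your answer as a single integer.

Step 0 (initial): 2 infected
Step 1: +6 new -> 8 infected
Step 2: +5 new -> 13 infected
Step 3: +6 new -> 19 infected
Step 4: +4 new -> 23 infected

Answer: 23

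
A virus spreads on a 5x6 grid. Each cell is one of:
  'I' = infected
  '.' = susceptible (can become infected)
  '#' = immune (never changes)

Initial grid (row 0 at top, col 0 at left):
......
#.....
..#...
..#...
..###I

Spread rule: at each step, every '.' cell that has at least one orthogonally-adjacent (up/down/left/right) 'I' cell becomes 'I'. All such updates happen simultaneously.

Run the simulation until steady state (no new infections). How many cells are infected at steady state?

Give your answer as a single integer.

Step 0 (initial): 1 infected
Step 1: +1 new -> 2 infected
Step 2: +2 new -> 4 infected
Step 3: +3 new -> 7 infected
Step 4: +3 new -> 10 infected
Step 5: +2 new -> 12 infected
Step 6: +2 new -> 14 infected
Step 7: +2 new -> 16 infected
Step 8: +2 new -> 18 infected
Step 9: +3 new -> 21 infected
Step 10: +2 new -> 23 infected
Step 11: +1 new -> 24 infected
Step 12: +0 new -> 24 infected

Answer: 24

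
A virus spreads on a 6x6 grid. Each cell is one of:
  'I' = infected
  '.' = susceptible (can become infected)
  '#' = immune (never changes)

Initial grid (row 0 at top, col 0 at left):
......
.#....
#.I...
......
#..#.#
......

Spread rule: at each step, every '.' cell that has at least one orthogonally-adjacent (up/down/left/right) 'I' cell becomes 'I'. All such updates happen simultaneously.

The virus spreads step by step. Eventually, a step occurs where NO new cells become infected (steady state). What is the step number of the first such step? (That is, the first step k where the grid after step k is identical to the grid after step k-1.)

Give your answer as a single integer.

Step 0 (initial): 1 infected
Step 1: +4 new -> 5 infected
Step 2: +6 new -> 11 infected
Step 3: +8 new -> 19 infected
Step 4: +7 new -> 26 infected
Step 5: +4 new -> 30 infected
Step 6: +1 new -> 31 infected
Step 7: +0 new -> 31 infected

Answer: 7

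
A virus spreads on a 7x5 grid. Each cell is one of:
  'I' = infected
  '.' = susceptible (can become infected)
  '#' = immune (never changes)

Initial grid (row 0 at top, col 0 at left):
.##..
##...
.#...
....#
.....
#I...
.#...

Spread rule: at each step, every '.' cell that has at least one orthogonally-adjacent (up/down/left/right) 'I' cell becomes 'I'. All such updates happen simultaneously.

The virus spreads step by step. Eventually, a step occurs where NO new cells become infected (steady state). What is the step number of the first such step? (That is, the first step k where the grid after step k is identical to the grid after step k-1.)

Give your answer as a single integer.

Answer: 9

Derivation:
Step 0 (initial): 1 infected
Step 1: +2 new -> 3 infected
Step 2: +5 new -> 8 infected
Step 3: +5 new -> 13 infected
Step 4: +5 new -> 18 infected
Step 5: +2 new -> 20 infected
Step 6: +2 new -> 22 infected
Step 7: +2 new -> 24 infected
Step 8: +1 new -> 25 infected
Step 9: +0 new -> 25 infected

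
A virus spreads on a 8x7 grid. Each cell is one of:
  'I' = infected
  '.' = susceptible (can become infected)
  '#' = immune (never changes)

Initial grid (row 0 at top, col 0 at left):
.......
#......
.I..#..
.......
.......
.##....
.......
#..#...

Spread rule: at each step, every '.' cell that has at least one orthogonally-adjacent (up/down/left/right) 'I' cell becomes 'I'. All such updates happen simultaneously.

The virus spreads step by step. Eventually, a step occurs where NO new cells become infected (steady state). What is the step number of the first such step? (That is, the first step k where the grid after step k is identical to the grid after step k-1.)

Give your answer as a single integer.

Answer: 11

Derivation:
Step 0 (initial): 1 infected
Step 1: +4 new -> 5 infected
Step 2: +6 new -> 11 infected
Step 3: +6 new -> 17 infected
Step 4: +5 new -> 22 infected
Step 5: +6 new -> 28 infected
Step 6: +8 new -> 36 infected
Step 7: +7 new -> 43 infected
Step 8: +4 new -> 47 infected
Step 9: +2 new -> 49 infected
Step 10: +1 new -> 50 infected
Step 11: +0 new -> 50 infected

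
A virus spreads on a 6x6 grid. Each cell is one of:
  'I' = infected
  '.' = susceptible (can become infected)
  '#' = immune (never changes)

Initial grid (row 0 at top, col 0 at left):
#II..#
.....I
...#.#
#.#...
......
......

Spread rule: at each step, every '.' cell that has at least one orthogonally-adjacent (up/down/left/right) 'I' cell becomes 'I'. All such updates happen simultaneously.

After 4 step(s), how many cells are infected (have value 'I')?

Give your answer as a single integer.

Step 0 (initial): 3 infected
Step 1: +4 new -> 7 infected
Step 2: +6 new -> 13 infected
Step 3: +3 new -> 16 infected
Step 4: +4 new -> 20 infected

Answer: 20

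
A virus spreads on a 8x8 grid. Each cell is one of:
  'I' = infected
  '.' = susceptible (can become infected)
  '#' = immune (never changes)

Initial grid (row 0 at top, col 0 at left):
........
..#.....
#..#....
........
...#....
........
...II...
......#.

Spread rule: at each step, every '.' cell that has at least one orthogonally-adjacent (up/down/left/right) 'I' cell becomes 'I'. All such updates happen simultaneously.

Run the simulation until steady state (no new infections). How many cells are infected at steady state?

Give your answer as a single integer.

Answer: 59

Derivation:
Step 0 (initial): 2 infected
Step 1: +6 new -> 8 infected
Step 2: +7 new -> 15 infected
Step 3: +8 new -> 23 infected
Step 4: +10 new -> 33 infected
Step 5: +7 new -> 40 infected
Step 6: +7 new -> 47 infected
Step 7: +5 new -> 52 infected
Step 8: +5 new -> 57 infected
Step 9: +2 new -> 59 infected
Step 10: +0 new -> 59 infected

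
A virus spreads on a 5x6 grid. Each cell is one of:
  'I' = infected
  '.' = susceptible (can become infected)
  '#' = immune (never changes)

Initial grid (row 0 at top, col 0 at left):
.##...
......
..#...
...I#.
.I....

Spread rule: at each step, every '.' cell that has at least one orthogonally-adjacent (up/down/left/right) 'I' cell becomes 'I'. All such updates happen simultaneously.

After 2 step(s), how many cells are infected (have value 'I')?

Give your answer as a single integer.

Step 0 (initial): 2 infected
Step 1: +6 new -> 8 infected
Step 2: +5 new -> 13 infected

Answer: 13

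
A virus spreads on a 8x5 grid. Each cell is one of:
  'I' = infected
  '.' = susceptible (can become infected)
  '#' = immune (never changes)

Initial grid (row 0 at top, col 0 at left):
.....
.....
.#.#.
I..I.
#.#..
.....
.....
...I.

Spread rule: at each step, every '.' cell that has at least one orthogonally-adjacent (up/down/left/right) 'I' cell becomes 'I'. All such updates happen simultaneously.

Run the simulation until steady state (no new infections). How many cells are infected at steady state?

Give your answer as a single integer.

Step 0 (initial): 3 infected
Step 1: +8 new -> 11 infected
Step 2: +9 new -> 20 infected
Step 3: +9 new -> 29 infected
Step 4: +6 new -> 35 infected
Step 5: +1 new -> 36 infected
Step 6: +0 new -> 36 infected

Answer: 36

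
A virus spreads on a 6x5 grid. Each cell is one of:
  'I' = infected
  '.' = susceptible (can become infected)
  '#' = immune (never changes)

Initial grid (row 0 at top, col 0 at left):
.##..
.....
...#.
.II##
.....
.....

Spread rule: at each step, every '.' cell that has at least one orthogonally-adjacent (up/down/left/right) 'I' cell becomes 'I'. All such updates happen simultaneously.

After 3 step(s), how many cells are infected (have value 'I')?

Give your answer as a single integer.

Step 0 (initial): 2 infected
Step 1: +5 new -> 7 infected
Step 2: +7 new -> 14 infected
Step 3: +5 new -> 19 infected

Answer: 19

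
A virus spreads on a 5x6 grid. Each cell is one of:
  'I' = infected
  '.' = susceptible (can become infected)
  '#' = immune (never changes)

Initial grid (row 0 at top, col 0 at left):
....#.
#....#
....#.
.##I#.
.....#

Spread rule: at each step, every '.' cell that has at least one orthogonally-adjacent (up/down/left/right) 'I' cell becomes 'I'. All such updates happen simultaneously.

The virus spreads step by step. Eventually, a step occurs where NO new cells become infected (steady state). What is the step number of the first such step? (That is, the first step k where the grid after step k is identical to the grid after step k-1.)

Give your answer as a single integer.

Answer: 7

Derivation:
Step 0 (initial): 1 infected
Step 1: +2 new -> 3 infected
Step 2: +4 new -> 7 infected
Step 3: +5 new -> 12 infected
Step 4: +4 new -> 16 infected
Step 5: +2 new -> 18 infected
Step 6: +1 new -> 19 infected
Step 7: +0 new -> 19 infected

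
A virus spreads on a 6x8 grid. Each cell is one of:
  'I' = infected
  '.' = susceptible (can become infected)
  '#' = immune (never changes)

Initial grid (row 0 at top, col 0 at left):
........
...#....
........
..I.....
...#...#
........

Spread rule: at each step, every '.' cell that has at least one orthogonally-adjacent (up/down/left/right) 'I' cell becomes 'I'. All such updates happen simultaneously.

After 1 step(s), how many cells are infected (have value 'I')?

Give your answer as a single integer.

Answer: 5

Derivation:
Step 0 (initial): 1 infected
Step 1: +4 new -> 5 infected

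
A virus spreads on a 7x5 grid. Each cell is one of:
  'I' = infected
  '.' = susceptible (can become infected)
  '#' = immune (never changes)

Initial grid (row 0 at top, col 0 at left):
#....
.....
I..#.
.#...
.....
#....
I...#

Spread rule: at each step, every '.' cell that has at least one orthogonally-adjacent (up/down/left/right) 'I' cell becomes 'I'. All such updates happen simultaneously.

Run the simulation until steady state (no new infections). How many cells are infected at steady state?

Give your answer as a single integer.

Step 0 (initial): 2 infected
Step 1: +4 new -> 6 infected
Step 2: +5 new -> 11 infected
Step 3: +6 new -> 17 infected
Step 4: +5 new -> 22 infected
Step 5: +5 new -> 27 infected
Step 6: +3 new -> 30 infected
Step 7: +0 new -> 30 infected

Answer: 30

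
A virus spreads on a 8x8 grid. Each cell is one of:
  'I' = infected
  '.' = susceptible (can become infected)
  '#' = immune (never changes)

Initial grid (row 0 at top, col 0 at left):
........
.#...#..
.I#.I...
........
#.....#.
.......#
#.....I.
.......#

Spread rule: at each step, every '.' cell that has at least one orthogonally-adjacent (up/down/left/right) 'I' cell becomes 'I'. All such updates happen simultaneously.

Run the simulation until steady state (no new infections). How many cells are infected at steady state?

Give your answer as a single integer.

Answer: 56

Derivation:
Step 0 (initial): 3 infected
Step 1: +10 new -> 13 infected
Step 2: +13 new -> 26 infected
Step 3: +14 new -> 40 infected
Step 4: +11 new -> 51 infected
Step 5: +4 new -> 55 infected
Step 6: +1 new -> 56 infected
Step 7: +0 new -> 56 infected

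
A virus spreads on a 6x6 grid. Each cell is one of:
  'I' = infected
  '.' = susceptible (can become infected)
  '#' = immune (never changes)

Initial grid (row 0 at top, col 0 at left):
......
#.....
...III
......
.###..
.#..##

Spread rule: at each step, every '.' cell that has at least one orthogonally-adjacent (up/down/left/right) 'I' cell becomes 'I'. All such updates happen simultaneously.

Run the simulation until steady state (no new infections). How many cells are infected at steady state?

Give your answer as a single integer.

Answer: 27

Derivation:
Step 0 (initial): 3 infected
Step 1: +7 new -> 10 infected
Step 2: +8 new -> 18 infected
Step 3: +4 new -> 22 infected
Step 4: +2 new -> 24 infected
Step 5: +2 new -> 26 infected
Step 6: +1 new -> 27 infected
Step 7: +0 new -> 27 infected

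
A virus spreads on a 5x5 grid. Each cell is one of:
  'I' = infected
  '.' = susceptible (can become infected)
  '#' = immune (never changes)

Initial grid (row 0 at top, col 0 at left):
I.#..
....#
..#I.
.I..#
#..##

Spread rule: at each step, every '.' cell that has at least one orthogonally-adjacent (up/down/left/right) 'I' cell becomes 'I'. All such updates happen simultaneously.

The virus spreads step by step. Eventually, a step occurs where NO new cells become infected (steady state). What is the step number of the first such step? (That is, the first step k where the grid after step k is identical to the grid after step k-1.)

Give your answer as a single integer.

Answer: 4

Derivation:
Step 0 (initial): 3 infected
Step 1: +9 new -> 12 infected
Step 2: +5 new -> 17 infected
Step 3: +1 new -> 18 infected
Step 4: +0 new -> 18 infected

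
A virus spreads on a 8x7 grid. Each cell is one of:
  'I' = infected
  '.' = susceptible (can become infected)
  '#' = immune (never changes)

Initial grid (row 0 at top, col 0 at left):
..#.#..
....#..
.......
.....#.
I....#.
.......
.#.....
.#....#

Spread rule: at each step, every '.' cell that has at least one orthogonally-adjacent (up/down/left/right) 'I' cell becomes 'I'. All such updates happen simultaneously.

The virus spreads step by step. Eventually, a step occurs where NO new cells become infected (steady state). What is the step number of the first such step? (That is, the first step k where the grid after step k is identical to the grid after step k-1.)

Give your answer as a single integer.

Step 0 (initial): 1 infected
Step 1: +3 new -> 4 infected
Step 2: +5 new -> 9 infected
Step 3: +6 new -> 15 infected
Step 4: +7 new -> 22 infected
Step 5: +7 new -> 29 infected
Step 6: +5 new -> 34 infected
Step 7: +5 new -> 39 infected
Step 8: +5 new -> 44 infected
Step 9: +3 new -> 47 infected
Step 10: +1 new -> 48 infected
Step 11: +0 new -> 48 infected

Answer: 11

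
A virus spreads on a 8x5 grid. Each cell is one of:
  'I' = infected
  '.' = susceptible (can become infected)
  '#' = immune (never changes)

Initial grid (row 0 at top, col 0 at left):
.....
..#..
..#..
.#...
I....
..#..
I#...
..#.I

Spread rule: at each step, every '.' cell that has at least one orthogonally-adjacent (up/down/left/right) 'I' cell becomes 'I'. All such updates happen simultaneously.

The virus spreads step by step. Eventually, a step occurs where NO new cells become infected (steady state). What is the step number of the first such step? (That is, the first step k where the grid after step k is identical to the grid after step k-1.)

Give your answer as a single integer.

Step 0 (initial): 3 infected
Step 1: +6 new -> 9 infected
Step 2: +6 new -> 15 infected
Step 3: +7 new -> 22 infected
Step 4: +4 new -> 26 infected
Step 5: +3 new -> 29 infected
Step 6: +3 new -> 32 infected
Step 7: +2 new -> 34 infected
Step 8: +0 new -> 34 infected

Answer: 8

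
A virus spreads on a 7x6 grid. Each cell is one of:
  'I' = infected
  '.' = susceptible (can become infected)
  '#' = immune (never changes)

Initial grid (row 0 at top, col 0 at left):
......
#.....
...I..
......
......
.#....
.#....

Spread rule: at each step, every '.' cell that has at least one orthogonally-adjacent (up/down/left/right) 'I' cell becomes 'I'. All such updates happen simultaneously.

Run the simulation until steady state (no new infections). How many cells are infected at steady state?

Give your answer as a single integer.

Step 0 (initial): 1 infected
Step 1: +4 new -> 5 infected
Step 2: +8 new -> 13 infected
Step 3: +10 new -> 23 infected
Step 4: +8 new -> 31 infected
Step 5: +5 new -> 36 infected
Step 6: +2 new -> 38 infected
Step 7: +1 new -> 39 infected
Step 8: +0 new -> 39 infected

Answer: 39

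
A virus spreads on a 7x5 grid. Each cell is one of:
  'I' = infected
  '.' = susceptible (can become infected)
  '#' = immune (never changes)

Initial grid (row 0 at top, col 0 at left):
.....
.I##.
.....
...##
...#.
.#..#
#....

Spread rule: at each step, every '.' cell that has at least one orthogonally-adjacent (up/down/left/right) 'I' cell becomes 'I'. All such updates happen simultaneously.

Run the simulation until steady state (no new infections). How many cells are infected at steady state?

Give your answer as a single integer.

Step 0 (initial): 1 infected
Step 1: +3 new -> 4 infected
Step 2: +5 new -> 9 infected
Step 3: +5 new -> 14 infected
Step 4: +4 new -> 18 infected
Step 5: +3 new -> 21 infected
Step 6: +2 new -> 23 infected
Step 7: +2 new -> 25 infected
Step 8: +1 new -> 26 infected
Step 9: +0 new -> 26 infected

Answer: 26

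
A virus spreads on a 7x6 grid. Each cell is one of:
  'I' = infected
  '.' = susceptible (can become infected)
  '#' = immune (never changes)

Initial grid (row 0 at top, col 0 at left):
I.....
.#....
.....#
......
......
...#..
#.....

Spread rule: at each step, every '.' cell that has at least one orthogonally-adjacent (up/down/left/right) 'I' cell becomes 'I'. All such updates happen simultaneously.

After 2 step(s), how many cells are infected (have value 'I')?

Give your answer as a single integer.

Step 0 (initial): 1 infected
Step 1: +2 new -> 3 infected
Step 2: +2 new -> 5 infected

Answer: 5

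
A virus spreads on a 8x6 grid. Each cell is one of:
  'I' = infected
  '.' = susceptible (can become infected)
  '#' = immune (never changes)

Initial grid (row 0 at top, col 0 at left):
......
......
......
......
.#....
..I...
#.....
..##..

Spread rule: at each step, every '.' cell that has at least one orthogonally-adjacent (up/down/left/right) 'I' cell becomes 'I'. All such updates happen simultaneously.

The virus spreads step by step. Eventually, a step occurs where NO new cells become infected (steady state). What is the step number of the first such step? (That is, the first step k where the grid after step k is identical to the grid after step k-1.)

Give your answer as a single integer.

Step 0 (initial): 1 infected
Step 1: +4 new -> 5 infected
Step 2: +6 new -> 11 infected
Step 3: +8 new -> 19 infected
Step 4: +9 new -> 28 infected
Step 5: +7 new -> 35 infected
Step 6: +5 new -> 40 infected
Step 7: +3 new -> 43 infected
Step 8: +1 new -> 44 infected
Step 9: +0 new -> 44 infected

Answer: 9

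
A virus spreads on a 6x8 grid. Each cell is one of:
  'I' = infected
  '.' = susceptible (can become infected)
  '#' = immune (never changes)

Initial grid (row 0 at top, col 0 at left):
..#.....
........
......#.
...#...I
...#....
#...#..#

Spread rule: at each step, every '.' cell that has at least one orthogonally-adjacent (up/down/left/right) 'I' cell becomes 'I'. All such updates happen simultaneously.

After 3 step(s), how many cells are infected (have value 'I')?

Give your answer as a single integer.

Answer: 13

Derivation:
Step 0 (initial): 1 infected
Step 1: +3 new -> 4 infected
Step 2: +3 new -> 7 infected
Step 3: +6 new -> 13 infected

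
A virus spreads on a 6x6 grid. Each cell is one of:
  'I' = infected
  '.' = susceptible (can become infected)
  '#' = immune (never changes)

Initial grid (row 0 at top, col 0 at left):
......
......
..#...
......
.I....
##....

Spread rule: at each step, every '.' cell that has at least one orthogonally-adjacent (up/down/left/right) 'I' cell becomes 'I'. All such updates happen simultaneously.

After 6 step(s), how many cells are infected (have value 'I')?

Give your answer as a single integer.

Answer: 30

Derivation:
Step 0 (initial): 1 infected
Step 1: +3 new -> 4 infected
Step 2: +5 new -> 9 infected
Step 3: +5 new -> 14 infected
Step 4: +7 new -> 21 infected
Step 5: +6 new -> 27 infected
Step 6: +3 new -> 30 infected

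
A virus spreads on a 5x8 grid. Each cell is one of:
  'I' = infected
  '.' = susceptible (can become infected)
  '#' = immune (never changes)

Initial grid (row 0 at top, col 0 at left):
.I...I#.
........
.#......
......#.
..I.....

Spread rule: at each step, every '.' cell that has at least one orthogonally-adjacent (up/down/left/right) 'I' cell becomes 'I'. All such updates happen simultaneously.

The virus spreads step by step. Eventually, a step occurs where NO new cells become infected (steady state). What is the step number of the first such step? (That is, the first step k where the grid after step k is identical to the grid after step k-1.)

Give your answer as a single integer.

Step 0 (initial): 3 infected
Step 1: +8 new -> 11 infected
Step 2: +11 new -> 22 infected
Step 3: +10 new -> 32 infected
Step 4: +3 new -> 35 infected
Step 5: +2 new -> 37 infected
Step 6: +0 new -> 37 infected

Answer: 6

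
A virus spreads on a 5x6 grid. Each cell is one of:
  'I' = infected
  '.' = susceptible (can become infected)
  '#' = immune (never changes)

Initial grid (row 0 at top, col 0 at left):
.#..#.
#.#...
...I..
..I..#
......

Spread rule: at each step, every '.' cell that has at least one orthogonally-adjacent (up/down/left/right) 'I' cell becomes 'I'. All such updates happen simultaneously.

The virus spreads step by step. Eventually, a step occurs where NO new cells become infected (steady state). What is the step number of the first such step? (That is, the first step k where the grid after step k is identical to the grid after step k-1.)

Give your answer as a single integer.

Step 0 (initial): 2 infected
Step 1: +6 new -> 8 infected
Step 2: +8 new -> 16 infected
Step 3: +6 new -> 22 infected
Step 4: +2 new -> 24 infected
Step 5: +0 new -> 24 infected

Answer: 5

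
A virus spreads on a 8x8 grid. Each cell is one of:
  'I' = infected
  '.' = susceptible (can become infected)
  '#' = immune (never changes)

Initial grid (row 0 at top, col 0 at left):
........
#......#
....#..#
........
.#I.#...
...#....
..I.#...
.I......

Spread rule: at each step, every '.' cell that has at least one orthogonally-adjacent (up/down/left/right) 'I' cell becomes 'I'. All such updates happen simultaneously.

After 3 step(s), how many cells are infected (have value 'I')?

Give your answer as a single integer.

Answer: 23

Derivation:
Step 0 (initial): 3 infected
Step 1: +7 new -> 10 infected
Step 2: +6 new -> 16 infected
Step 3: +7 new -> 23 infected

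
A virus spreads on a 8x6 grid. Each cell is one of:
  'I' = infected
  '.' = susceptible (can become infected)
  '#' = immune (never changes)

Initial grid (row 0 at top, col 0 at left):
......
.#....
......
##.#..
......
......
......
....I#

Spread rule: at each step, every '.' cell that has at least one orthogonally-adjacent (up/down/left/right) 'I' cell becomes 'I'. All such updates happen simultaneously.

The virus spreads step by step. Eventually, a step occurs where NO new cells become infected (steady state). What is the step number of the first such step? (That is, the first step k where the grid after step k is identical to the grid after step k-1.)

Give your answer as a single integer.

Step 0 (initial): 1 infected
Step 1: +2 new -> 3 infected
Step 2: +4 new -> 7 infected
Step 3: +5 new -> 12 infected
Step 4: +6 new -> 18 infected
Step 5: +5 new -> 23 infected
Step 6: +6 new -> 29 infected
Step 7: +5 new -> 34 infected
Step 8: +4 new -> 38 infected
Step 9: +2 new -> 40 infected
Step 10: +2 new -> 42 infected
Step 11: +1 new -> 43 infected
Step 12: +0 new -> 43 infected

Answer: 12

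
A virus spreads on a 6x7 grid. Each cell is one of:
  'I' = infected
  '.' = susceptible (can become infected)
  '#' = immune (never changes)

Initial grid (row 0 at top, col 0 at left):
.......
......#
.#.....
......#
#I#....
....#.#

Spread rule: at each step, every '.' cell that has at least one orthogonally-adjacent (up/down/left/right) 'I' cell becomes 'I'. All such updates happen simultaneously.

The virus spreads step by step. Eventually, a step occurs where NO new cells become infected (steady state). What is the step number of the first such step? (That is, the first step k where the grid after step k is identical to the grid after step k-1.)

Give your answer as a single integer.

Answer: 10

Derivation:
Step 0 (initial): 1 infected
Step 1: +2 new -> 3 infected
Step 2: +4 new -> 7 infected
Step 3: +4 new -> 11 infected
Step 4: +5 new -> 16 infected
Step 5: +7 new -> 23 infected
Step 6: +5 new -> 28 infected
Step 7: +5 new -> 33 infected
Step 8: +1 new -> 34 infected
Step 9: +1 new -> 35 infected
Step 10: +0 new -> 35 infected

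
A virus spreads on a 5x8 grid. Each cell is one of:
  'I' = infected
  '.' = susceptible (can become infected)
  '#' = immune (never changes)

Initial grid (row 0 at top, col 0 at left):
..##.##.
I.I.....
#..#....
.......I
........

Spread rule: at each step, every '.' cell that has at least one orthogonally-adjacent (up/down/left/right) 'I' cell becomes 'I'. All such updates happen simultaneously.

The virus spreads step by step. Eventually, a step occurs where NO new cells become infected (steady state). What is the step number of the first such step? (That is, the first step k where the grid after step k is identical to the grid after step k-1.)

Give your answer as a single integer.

Step 0 (initial): 3 infected
Step 1: +7 new -> 10 infected
Step 2: +8 new -> 18 infected
Step 3: +11 new -> 29 infected
Step 4: +4 new -> 33 infected
Step 5: +1 new -> 34 infected
Step 6: +0 new -> 34 infected

Answer: 6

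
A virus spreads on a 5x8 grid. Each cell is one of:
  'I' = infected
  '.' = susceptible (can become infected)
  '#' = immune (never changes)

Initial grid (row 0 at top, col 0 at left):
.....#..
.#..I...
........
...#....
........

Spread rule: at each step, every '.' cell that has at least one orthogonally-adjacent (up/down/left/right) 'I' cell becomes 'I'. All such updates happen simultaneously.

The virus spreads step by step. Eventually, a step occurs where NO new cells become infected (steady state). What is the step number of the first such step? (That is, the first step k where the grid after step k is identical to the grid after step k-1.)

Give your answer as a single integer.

Step 0 (initial): 1 infected
Step 1: +4 new -> 5 infected
Step 2: +6 new -> 11 infected
Step 3: +7 new -> 18 infected
Step 4: +8 new -> 26 infected
Step 5: +6 new -> 32 infected
Step 6: +4 new -> 36 infected
Step 7: +1 new -> 37 infected
Step 8: +0 new -> 37 infected

Answer: 8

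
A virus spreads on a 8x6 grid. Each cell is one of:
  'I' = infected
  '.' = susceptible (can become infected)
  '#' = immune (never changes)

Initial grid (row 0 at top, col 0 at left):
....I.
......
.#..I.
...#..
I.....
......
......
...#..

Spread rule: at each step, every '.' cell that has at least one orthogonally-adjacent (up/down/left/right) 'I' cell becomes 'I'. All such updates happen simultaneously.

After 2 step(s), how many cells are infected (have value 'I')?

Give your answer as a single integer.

Step 0 (initial): 3 infected
Step 1: +9 new -> 12 infected
Step 2: +11 new -> 23 infected

Answer: 23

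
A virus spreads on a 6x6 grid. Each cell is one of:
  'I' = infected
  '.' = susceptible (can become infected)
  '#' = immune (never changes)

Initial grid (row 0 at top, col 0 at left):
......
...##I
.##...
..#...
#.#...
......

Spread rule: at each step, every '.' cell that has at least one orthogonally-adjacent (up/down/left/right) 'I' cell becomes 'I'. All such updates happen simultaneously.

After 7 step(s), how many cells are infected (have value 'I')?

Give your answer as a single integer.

Step 0 (initial): 1 infected
Step 1: +2 new -> 3 infected
Step 2: +3 new -> 6 infected
Step 3: +4 new -> 10 infected
Step 4: +4 new -> 14 infected
Step 5: +4 new -> 18 infected
Step 6: +3 new -> 21 infected
Step 7: +2 new -> 23 infected

Answer: 23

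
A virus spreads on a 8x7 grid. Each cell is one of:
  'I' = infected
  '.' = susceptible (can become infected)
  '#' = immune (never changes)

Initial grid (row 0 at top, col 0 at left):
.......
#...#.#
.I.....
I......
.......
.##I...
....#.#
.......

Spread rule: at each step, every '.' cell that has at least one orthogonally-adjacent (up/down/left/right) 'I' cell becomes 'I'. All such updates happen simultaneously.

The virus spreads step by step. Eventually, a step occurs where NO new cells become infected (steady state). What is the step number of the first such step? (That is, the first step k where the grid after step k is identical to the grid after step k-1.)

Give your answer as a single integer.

Answer: 8

Derivation:
Step 0 (initial): 3 infected
Step 1: +8 new -> 11 infected
Step 2: +12 new -> 23 infected
Step 3: +12 new -> 35 infected
Step 4: +7 new -> 42 infected
Step 5: +5 new -> 47 infected
Step 6: +1 new -> 48 infected
Step 7: +1 new -> 49 infected
Step 8: +0 new -> 49 infected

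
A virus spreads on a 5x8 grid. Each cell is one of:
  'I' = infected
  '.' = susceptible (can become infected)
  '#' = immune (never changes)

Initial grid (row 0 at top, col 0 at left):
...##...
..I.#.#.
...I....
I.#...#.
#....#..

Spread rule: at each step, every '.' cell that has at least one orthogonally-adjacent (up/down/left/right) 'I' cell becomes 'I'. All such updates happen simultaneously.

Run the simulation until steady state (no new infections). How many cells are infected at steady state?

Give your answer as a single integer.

Answer: 32

Derivation:
Step 0 (initial): 3 infected
Step 1: +8 new -> 11 infected
Step 2: +7 new -> 18 infected
Step 3: +6 new -> 24 infected
Step 4: +2 new -> 26 infected
Step 5: +3 new -> 29 infected
Step 6: +2 new -> 31 infected
Step 7: +1 new -> 32 infected
Step 8: +0 new -> 32 infected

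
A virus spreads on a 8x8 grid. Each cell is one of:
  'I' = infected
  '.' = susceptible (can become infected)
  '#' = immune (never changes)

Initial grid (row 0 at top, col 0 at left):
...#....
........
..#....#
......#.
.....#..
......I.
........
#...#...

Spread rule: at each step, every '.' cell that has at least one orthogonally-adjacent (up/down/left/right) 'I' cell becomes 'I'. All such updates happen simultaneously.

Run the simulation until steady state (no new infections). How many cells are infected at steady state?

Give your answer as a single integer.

Step 0 (initial): 1 infected
Step 1: +4 new -> 5 infected
Step 2: +5 new -> 10 infected
Step 3: +6 new -> 16 infected
Step 4: +4 new -> 20 infected
Step 5: +7 new -> 27 infected
Step 6: +8 new -> 35 infected
Step 7: +8 new -> 43 infected
Step 8: +5 new -> 48 infected
Step 9: +5 new -> 53 infected
Step 10: +3 new -> 56 infected
Step 11: +1 new -> 57 infected
Step 12: +0 new -> 57 infected

Answer: 57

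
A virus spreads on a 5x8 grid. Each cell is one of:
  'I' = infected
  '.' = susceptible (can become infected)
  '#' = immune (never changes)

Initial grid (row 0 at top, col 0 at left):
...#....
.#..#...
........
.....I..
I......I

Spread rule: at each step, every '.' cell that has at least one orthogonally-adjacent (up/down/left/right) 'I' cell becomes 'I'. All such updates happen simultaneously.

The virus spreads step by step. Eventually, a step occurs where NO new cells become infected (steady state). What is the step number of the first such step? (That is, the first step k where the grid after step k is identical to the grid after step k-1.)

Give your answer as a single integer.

Answer: 7

Derivation:
Step 0 (initial): 3 infected
Step 1: +8 new -> 11 infected
Step 2: +9 new -> 20 infected
Step 3: +8 new -> 28 infected
Step 4: +6 new -> 34 infected
Step 5: +2 new -> 36 infected
Step 6: +1 new -> 37 infected
Step 7: +0 new -> 37 infected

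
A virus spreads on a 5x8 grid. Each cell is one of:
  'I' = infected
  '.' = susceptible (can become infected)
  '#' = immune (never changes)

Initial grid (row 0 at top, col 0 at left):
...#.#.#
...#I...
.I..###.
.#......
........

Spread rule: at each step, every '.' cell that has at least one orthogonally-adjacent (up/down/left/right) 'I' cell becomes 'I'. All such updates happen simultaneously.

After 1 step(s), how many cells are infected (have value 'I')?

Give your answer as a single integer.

Step 0 (initial): 2 infected
Step 1: +5 new -> 7 infected

Answer: 7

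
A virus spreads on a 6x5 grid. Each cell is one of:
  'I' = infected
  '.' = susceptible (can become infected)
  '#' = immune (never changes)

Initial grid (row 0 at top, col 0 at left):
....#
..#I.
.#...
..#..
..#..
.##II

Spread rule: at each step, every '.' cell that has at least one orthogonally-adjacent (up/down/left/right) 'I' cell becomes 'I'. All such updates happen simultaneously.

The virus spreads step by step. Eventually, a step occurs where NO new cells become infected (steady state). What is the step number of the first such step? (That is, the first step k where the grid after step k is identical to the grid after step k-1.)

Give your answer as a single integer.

Answer: 10

Derivation:
Step 0 (initial): 3 infected
Step 1: +5 new -> 8 infected
Step 2: +5 new -> 13 infected
Step 3: +1 new -> 14 infected
Step 4: +2 new -> 16 infected
Step 5: +1 new -> 17 infected
Step 6: +1 new -> 18 infected
Step 7: +1 new -> 19 infected
Step 8: +2 new -> 21 infected
Step 9: +2 new -> 23 infected
Step 10: +0 new -> 23 infected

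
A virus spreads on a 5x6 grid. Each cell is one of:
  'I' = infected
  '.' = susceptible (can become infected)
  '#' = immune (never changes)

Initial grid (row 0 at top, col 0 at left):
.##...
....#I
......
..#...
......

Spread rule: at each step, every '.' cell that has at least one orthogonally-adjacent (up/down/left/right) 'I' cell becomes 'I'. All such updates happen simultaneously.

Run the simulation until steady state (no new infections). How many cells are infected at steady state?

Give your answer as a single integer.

Answer: 26

Derivation:
Step 0 (initial): 1 infected
Step 1: +2 new -> 3 infected
Step 2: +3 new -> 6 infected
Step 3: +4 new -> 10 infected
Step 4: +4 new -> 14 infected
Step 5: +3 new -> 17 infected
Step 6: +4 new -> 21 infected
Step 7: +3 new -> 24 infected
Step 8: +2 new -> 26 infected
Step 9: +0 new -> 26 infected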